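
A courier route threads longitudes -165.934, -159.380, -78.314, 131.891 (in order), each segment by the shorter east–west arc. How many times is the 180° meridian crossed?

1

Leg 1: -165.934° → -159.380°, shortest Δλ = 6.554° (east) — does not cross 180°.
Leg 2: -159.380° → -78.314°, shortest Δλ = 81.066° (east) — does not cross 180°.
Leg 3: -78.314° → +131.891°, shortest Δλ = -149.795° (west) — crosses 180°.
Total crossings: 1.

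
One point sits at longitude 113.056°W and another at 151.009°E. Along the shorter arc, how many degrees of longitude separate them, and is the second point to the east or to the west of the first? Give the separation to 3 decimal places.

95.935° west

Raw difference: 151.009 − -113.056 = 264.065°.
Normalise into (−180°, 180°]: 264.065° − 360° = -95.935°.
Negative ⇒ the second point lies to the west; separation 95.935°.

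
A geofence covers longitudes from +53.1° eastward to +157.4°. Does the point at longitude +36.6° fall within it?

No

Band width going east from +53.1° to +157.4°: ((157.4 − 53.1) mod 360) = 104.3°.
Offset of +36.6° east of the west edge: ((36.6 − 53.1) mod 360) = 343.5°.
343.5° > 104.3° ⇒ outside.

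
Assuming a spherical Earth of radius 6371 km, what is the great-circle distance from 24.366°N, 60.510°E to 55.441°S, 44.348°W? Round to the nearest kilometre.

13141 km

Δλ = -44.348 − 60.510 = -104.858°.
Δφ = -55.441 − 24.366 = -79.807°.
a = sin²(Δφ/2) + cos φ₁ · cos φ₂ · sin²(Δλ/2) = 0.736133.
c = 2·atan2(√a, √(1−a)) = 2.06266 rad → d = 6371·c ≈ 13141.18 km.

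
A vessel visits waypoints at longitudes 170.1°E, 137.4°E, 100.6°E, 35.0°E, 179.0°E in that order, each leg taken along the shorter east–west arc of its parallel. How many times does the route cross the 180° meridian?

Leg 1: +170.1° → +137.4°, shortest Δλ = -32.7° (west) — does not cross 180°.
Leg 2: +137.4° → +100.6°, shortest Δλ = -36.8° (west) — does not cross 180°.
Leg 3: +100.6° → +35.0°, shortest Δλ = -65.6° (west) — does not cross 180°.
Leg 4: +35.0° → +179.0°, shortest Δλ = 144.0° (east) — does not cross 180°.
Total crossings: 0.

0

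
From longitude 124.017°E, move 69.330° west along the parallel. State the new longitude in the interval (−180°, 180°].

Start at +124.017°; shift −69.330° → +54.687°.
+54.687° already lies in (−180°, 180°].

54.687°E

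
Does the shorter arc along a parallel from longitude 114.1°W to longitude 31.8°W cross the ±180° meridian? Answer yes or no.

Signed shortest Δλ = ((-31.8 − -114.1 + 180) mod 360) − 180 = 82.3°.
Going east by 82.3° from -114.1° reaches -31.8° without touching 180°.

No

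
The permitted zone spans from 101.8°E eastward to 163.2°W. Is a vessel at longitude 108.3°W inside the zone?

No

Band width going east from +101.8° to -163.2°: ((-163.2 − 101.8) mod 360) = 95.0°.
Offset of -108.3° east of the west edge: ((-108.3 − 101.8) mod 360) = 149.9°.
149.9° > 95.0° ⇒ outside.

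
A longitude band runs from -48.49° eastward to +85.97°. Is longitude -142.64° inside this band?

No

Band width going east from -48.49° to +85.97°: ((85.97 − -48.49) mod 360) = 134.46°.
Offset of -142.64° east of the west edge: ((-142.64 − -48.49) mod 360) = 265.85°.
265.85° > 134.46° ⇒ outside.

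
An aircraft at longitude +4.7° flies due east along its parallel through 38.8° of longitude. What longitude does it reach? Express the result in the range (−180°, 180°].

+43.5°

Start at +4.7°; shift +38.8° → +43.5°.
+43.5° already lies in (−180°, 180°].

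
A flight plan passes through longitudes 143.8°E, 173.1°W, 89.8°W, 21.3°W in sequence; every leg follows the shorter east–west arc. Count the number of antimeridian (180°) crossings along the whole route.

1

Leg 1: +143.8° → -173.1°, shortest Δλ = 43.1° (east) — crosses 180°.
Leg 2: -173.1° → -89.8°, shortest Δλ = 83.3° (east) — does not cross 180°.
Leg 3: -89.8° → -21.3°, shortest Δλ = 68.5° (east) — does not cross 180°.
Total crossings: 1.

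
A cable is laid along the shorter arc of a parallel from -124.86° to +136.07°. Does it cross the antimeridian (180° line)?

Naïve |136.07 − -124.86| = 260.93° > 180°, so the shorter arc goes the other way round — across 180°.
Signed shortest Δλ = ((136.07 − -124.86 + 180) mod 360) − 180 = -99.07°.
Going west by 99.07° from -124.86° passes through 180° before reaching +136.07°.

Yes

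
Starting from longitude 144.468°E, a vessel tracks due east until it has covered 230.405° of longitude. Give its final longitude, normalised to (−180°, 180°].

14.873°E

Start at +144.468°; shift +230.405° → +374.873°.
+374.873° lies outside (−180°, 180°]; subtract 360° → +14.873°.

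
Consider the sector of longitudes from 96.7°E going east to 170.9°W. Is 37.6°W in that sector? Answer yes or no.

Band width going east from +96.7° to -170.9°: ((-170.9 − 96.7) mod 360) = 92.4°.
Offset of -37.6° east of the west edge: ((-37.6 − 96.7) mod 360) = 225.7°.
225.7° > 92.4° ⇒ outside.

No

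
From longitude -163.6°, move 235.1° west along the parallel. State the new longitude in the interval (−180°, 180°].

Start at -163.6°; shift −235.1° → -398.7°.
-398.7° lies outside (−180°, 180°]; add 360° → -38.7°.

-38.7°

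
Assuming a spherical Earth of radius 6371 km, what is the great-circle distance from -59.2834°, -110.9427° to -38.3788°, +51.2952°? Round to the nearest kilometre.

Δλ = 51.2952 − -110.9427 = 162.2379°.
Δφ = -38.3788 − -59.2834 = 20.9046°.
a = sin²(Δφ/2) + cos φ₁ · cos φ₂ · sin²(Δλ/2) = 0.423790.
c = 2·atan2(√a, √(1−a)) = 1.41778 rad → d = 6371·c ≈ 9032.68 km.

9033 km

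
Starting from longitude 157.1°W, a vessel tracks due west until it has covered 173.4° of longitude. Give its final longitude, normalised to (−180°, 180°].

29.5°E

Start at -157.1°; shift −173.4° → -330.5°.
-330.5° lies outside (−180°, 180°]; add 360° → +29.5°.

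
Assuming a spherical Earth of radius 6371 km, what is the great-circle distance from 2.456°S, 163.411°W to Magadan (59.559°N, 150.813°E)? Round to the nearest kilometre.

7959 km

Δλ = 150.813 − -163.411 = 314.224°; wrapped into (−180°, 180°]: -45.776°.
Δφ = 59.559 − -2.456 = 62.015°.
a = sin²(Δφ/2) + cos φ₁ · cos φ₂ · sin²(Δλ/2) = 0.341949.
c = 2·atan2(√a, √(1−a)) = 1.24918 rad → d = 6371·c ≈ 7958.52 km.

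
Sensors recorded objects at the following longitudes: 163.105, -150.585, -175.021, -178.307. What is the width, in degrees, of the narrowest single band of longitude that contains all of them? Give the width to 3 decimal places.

Sort the longitudes: -178.307°, -175.021°, -150.585°, +163.105°.
Eastward gaps between consecutive values (wrapping around): 3.286°, 24.436°, 313.690°, 18.588°.
Largest gap = 313.690° ⇒ minimal covering band is its complement: 360° − 313.690° = 46.310°.
Band runs from +163.105° eastward to -150.585°, crossing the antimeridian.

46.310°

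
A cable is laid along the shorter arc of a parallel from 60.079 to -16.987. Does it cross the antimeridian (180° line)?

No

Signed shortest Δλ = ((-16.987 − 60.079 + 180) mod 360) − 180 = -77.066°.
Going west by 77.066° from +60.079° reaches -16.987° without touching 180°.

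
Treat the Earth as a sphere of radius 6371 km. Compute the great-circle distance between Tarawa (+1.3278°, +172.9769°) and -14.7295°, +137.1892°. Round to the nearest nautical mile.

2335 nmi

Δλ = 137.1892 − 172.9769 = -35.7877°.
Δφ = -14.7295 − 1.3278 = -16.0573°.
a = sin²(Δφ/2) + cos φ₁ · cos φ₂ · sin²(Δλ/2) = 0.110786.
c = 2·atan2(√a, √(1−a)) = 0.67864 rad → d = 6371·c ≈ 4323.60 km ≈ 2334.56 nmi.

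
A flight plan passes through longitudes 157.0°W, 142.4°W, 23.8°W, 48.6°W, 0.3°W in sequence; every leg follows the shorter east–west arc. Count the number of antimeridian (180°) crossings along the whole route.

Leg 1: -157.0° → -142.4°, shortest Δλ = 14.6° (east) — does not cross 180°.
Leg 2: -142.4° → -23.8°, shortest Δλ = 118.6° (east) — does not cross 180°.
Leg 3: -23.8° → -48.6°, shortest Δλ = -24.8° (west) — does not cross 180°.
Leg 4: -48.6° → -0.3°, shortest Δλ = 48.3° (east) — does not cross 180°.
Total crossings: 0.

0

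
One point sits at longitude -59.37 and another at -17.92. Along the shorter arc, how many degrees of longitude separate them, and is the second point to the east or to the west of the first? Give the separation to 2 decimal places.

Raw difference: -17.92 − -59.37 = 41.45°.
Normalise into (−180°, 180°]: 41.45° stays 41.45°.
Positive ⇒ the second point lies to the east; separation 41.45°.

41.45° east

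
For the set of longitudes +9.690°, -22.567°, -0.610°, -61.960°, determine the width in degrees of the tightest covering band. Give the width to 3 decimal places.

71.650°

Sort the longitudes: -61.960°, -22.567°, -0.610°, +9.690°.
Eastward gaps between consecutive values (wrapping around): 39.393°, 21.957°, 10.300°, 288.350°.
Largest gap = 288.350° ⇒ minimal covering band is its complement: 360° − 288.350° = 71.650°.
Band runs from -61.960° eastward to +9.690°.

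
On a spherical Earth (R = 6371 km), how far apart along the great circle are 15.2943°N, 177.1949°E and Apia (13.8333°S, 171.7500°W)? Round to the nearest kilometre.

3460 km

Δλ = -171.7500 − 177.1949 = -348.9449°; wrapped into (−180°, 180°]: 11.0551°.
Δφ = -13.8333 − 15.2943 = -29.1276°.
a = sin²(Δφ/2) + cos φ₁ · cos φ₂ · sin²(Δλ/2) = 0.071921.
c = 2·atan2(√a, √(1−a)) = 0.54301 rad → d = 6371·c ≈ 3459.51 km.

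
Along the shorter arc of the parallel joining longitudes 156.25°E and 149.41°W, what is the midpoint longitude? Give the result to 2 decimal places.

Signed shortest Δλ from +156.25° to -149.41° is +54.34°.
Midpoint longitude = +156.25° + (+54.34°)/2 = +156.25° + 27.17° = +183.42°.
Normalise into (−180°, 180°]: -176.58°.
(The naïve average (+156.25 + -149.41)/2 = 3.42° is on the wrong side of the globe.)

176.58°W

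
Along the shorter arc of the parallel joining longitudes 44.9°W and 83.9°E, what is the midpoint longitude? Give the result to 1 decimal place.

Signed shortest Δλ from -44.9° to +83.9° is +128.8°.
Midpoint longitude = -44.9° + (+128.8°)/2 = -44.9° + 64.4° = +19.5°.

19.5°E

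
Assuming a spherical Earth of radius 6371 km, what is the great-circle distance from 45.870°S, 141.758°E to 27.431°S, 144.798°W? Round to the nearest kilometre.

6622 km

Δλ = -144.798 − 141.758 = -286.556°; wrapped into (−180°, 180°]: 73.444°.
Δφ = -27.431 − -45.870 = 18.439°.
a = sin²(Δφ/2) + cos φ₁ · cos φ₂ · sin²(Δλ/2) = 0.246620.
c = 2·atan2(√a, √(1−a)) = 1.03937 rad → d = 6371·c ≈ 6621.85 km.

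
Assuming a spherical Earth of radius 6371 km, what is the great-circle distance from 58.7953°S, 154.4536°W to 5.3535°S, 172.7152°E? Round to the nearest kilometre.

Δλ = 172.7152 − -154.4536 = 327.1688°; wrapped into (−180°, 180°]: -32.8312°.
Δφ = -5.3535 − -58.7953 = 53.4418°.
a = sin²(Δφ/2) + cos φ₁ · cos φ₂ · sin²(Δλ/2) = 0.243377.
c = 2·atan2(√a, √(1−a)) = 1.03183 rad → d = 6371·c ≈ 6573.82 km.

6574 km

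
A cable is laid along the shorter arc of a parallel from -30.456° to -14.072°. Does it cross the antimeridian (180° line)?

No

Signed shortest Δλ = ((-14.072 − -30.456 + 180) mod 360) − 180 = 16.384°.
Going east by 16.384° from -30.456° reaches -14.072° without touching 180°.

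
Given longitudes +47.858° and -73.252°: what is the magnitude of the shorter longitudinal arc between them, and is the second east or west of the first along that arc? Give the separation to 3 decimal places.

Raw difference: -73.252 − 47.858 = -121.11°.
Normalise into (−180°, 180°]: -121.11° stays -121.11°.
Negative ⇒ the second point lies to the west; separation 121.110°.

121.110° west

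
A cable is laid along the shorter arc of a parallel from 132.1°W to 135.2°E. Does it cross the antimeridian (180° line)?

Naïve |135.2 − -132.1| = 267.3° > 180°, so the shorter arc goes the other way round — across 180°.
Signed shortest Δλ = ((135.2 − -132.1 + 180) mod 360) − 180 = -92.7°.
Going west by 92.7° from -132.1° passes through 180° before reaching +135.2°.

Yes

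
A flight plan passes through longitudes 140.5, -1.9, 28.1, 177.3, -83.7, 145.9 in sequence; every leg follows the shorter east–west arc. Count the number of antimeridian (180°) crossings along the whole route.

Leg 1: +140.5° → -1.9°, shortest Δλ = -142.4° (west) — does not cross 180°.
Leg 2: -1.9° → +28.1°, shortest Δλ = 30.0° (east) — does not cross 180°.
Leg 3: +28.1° → +177.3°, shortest Δλ = 149.2° (east) — does not cross 180°.
Leg 4: +177.3° → -83.7°, shortest Δλ = 99.0° (east) — crosses 180°.
Leg 5: -83.7° → +145.9°, shortest Δλ = -130.4° (west) — crosses 180°.
Total crossings: 2.

2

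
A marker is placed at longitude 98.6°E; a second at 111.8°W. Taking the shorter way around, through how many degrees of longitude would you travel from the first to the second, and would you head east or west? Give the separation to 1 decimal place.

149.6° east

Raw difference: -111.8 − 98.6 = -210.4°.
Normalise into (−180°, 180°]: -210.4° + 360° = 149.6°.
Positive ⇒ the second point lies to the east; separation 149.6°.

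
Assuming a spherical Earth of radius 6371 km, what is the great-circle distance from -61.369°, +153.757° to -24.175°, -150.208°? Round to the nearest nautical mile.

Δλ = -150.208 − 153.757 = -303.965°; wrapped into (−180°, 180°]: 56.035°.
Δφ = -24.175 − -61.369 = 37.194°.
a = sin²(Δφ/2) + cos φ₁ · cos φ₂ · sin²(Δλ/2) = 0.198162.
c = 2·atan2(√a, √(1−a)) = 0.92269 rad → d = 6371·c ≈ 5878.47 km ≈ 3174.12 nmi.

3174 nmi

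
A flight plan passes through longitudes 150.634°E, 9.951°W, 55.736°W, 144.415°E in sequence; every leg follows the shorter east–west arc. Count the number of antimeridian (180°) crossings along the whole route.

1

Leg 1: +150.634° → -9.951°, shortest Δλ = -160.585° (west) — does not cross 180°.
Leg 2: -9.951° → -55.736°, shortest Δλ = -45.785° (west) — does not cross 180°.
Leg 3: -55.736° → +144.415°, shortest Δλ = -159.849° (west) — crosses 180°.
Total crossings: 1.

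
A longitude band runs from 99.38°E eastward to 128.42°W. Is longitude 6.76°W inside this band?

No

Band width going east from +99.38° to -128.42°: ((-128.42 − 99.38) mod 360) = 132.20°.
Offset of -6.76° east of the west edge: ((-6.76 − 99.38) mod 360) = 253.86°.
253.86° > 132.20° ⇒ outside.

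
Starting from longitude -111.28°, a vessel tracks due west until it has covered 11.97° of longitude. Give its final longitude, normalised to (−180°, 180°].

Start at -111.28°; shift −11.97° → -123.25°.
-123.25° already lies in (−180°, 180°].

-123.25°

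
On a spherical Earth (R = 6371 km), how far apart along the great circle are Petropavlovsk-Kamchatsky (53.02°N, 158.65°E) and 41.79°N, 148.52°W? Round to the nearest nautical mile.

2195 nmi

Δλ = -148.52 − 158.65 = -307.17°; wrapped into (−180°, 180°]: 52.83°.
Δφ = 41.79 − 53.02 = -11.23°.
a = sin²(Δφ/2) + cos φ₁ · cos φ₂ · sin²(Δλ/2) = 0.098336.
c = 2·atan2(√a, √(1−a)) = 0.63793 rad → d = 6371·c ≈ 4064.27 km ≈ 2194.53 nmi.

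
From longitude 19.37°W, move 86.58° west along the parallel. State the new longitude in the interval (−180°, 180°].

Start at -19.37°; shift −86.58° → -105.95°.
-105.95° already lies in (−180°, 180°].

105.95°W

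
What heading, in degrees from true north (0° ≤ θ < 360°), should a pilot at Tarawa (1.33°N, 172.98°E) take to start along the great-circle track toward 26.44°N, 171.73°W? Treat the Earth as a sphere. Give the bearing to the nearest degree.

Δλ = -171.73 − 172.98 = -344.71°; wrapped into (−180°, 180°]: 15.29°.
θ = atan2( sin Δλ · cos φ₂ , cos φ₁ · sin φ₂ − sin φ₁ · cos φ₂ · cos Δλ )
  = atan2(0.23612, 0.42509) = 29.050° → normalised to [0°, 360°): 29.050°.

29°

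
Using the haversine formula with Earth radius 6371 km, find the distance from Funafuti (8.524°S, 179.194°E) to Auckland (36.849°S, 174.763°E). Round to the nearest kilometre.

Δλ = 174.763 − 179.194 = -4.431°.
Δφ = -36.849 − -8.524 = -28.325°.
a = sin²(Δφ/2) + cos φ₁ · cos φ₂ · sin²(Δλ/2) = 0.061047.
c = 2·atan2(√a, √(1−a)) = 0.49933 rad → d = 6371·c ≈ 3181.21 km.

3181 km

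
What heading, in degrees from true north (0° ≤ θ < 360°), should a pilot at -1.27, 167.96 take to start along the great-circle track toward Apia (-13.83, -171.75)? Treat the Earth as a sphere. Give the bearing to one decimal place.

Δλ = -171.75 − 167.96 = -339.71°; wrapped into (−180°, 180°]: 20.29°.
θ = atan2( sin Δλ · cos φ₂ , cos φ₁ · sin φ₂ − sin φ₁ · cos φ₂ · cos Δλ )
  = atan2(0.33672, -0.21880) = 123.016° → normalised to [0°, 360°): 123.016°.

123.0°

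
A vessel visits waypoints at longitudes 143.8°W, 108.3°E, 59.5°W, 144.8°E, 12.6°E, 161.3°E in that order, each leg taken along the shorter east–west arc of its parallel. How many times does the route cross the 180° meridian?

Leg 1: -143.8° → +108.3°, shortest Δλ = -107.9° (west) — crosses 180°.
Leg 2: +108.3° → -59.5°, shortest Δλ = -167.8° (west) — does not cross 180°.
Leg 3: -59.5° → +144.8°, shortest Δλ = -155.7° (west) — crosses 180°.
Leg 4: +144.8° → +12.6°, shortest Δλ = -132.2° (west) — does not cross 180°.
Leg 5: +12.6° → +161.3°, shortest Δλ = 148.7° (east) — does not cross 180°.
Total crossings: 2.

2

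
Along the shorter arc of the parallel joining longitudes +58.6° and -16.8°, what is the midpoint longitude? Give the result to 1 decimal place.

+20.9°

Signed shortest Δλ from +58.6° to -16.8° is -75.4°.
Midpoint longitude = +58.6° + (-75.4°)/2 = +58.6° − 37.7° = +20.9°.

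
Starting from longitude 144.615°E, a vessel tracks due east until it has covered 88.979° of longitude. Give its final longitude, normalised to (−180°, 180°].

Start at +144.615°; shift +88.979° → +233.594°.
+233.594° lies outside (−180°, 180°]; subtract 360° → -126.406°.

126.406°W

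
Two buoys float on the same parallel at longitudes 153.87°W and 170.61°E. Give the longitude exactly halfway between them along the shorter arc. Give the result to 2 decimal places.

Signed shortest Δλ from -153.87° to +170.61° is -35.52°.
Midpoint longitude = -153.87° + (-35.52°)/2 = -153.87° − 17.76° = -171.63°.
(The naïve average (-153.87 + +170.61)/2 = 8.37° is on the wrong side of the globe.)

171.63°W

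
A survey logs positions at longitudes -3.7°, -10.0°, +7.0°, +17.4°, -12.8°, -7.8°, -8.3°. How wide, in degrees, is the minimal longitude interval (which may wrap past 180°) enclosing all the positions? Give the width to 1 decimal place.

30.2°

Sort the longitudes: -12.8°, -10.0°, -8.3°, -7.8°, -3.7°, +7.0°, +17.4°.
Eastward gaps between consecutive values (wrapping around): 2.8°, 1.7°, 0.5°, 4.1°, 10.7°, 10.4°, 329.8°.
Largest gap = 329.8° ⇒ minimal covering band is its complement: 360° − 329.8° = 30.2°.
Band runs from -12.8° eastward to +17.4°.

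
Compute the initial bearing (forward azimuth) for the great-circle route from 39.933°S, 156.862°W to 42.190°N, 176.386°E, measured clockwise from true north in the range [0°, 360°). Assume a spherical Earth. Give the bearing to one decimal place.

Δλ = 176.386 − -156.862 = 333.248°; wrapped into (−180°, 180°]: -26.752°.
θ = atan2( sin Δλ · cos φ₂ , cos φ₁ · sin φ₂ − sin φ₁ · cos φ₂ · cos Δλ )
  = atan2(-0.33351, 0.93966) = -19.541° → normalised to [0°, 360°): 340.459°.

340.5°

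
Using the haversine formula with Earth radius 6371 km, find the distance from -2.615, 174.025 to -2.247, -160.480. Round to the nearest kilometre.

Δλ = -160.480 − 174.025 = -334.505°; wrapped into (−180°, 180°]: 25.495°.
Δφ = -2.247 − -2.615 = 0.368°.
a = sin²(Δφ/2) + cos φ₁ · cos φ₂ · sin²(Δλ/2) = 0.048611.
c = 2·atan2(√a, √(1−a)) = 0.44461 rad → d = 6371·c ≈ 2832.61 km.

2833 km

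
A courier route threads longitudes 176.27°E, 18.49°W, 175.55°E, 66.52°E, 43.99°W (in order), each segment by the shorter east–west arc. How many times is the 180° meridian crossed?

2

Leg 1: +176.27° → -18.49°, shortest Δλ = 165.24° (east) — crosses 180°.
Leg 2: -18.49° → +175.55°, shortest Δλ = -165.96° (west) — crosses 180°.
Leg 3: +175.55° → +66.52°, shortest Δλ = -109.03° (west) — does not cross 180°.
Leg 4: +66.52° → -43.99°, shortest Δλ = -110.51° (west) — does not cross 180°.
Total crossings: 2.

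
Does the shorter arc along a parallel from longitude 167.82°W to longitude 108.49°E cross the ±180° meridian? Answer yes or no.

Naïve |108.49 − -167.82| = 276.31° > 180°, so the shorter arc goes the other way round — across 180°.
Signed shortest Δλ = ((108.49 − -167.82 + 180) mod 360) − 180 = -83.69°.
Going west by 83.69° from -167.82° passes through 180° before reaching +108.49°.

Yes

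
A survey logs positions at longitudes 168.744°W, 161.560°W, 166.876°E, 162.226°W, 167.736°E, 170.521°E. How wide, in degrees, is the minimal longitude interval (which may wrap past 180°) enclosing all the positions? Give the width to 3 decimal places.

31.564°

Sort the longitudes: -168.744°, -162.226°, -161.560°, +166.876°, +167.736°, +170.521°.
Eastward gaps between consecutive values (wrapping around): 6.518°, 0.666°, 328.436°, 0.860°, 2.785°, 20.735°.
Largest gap = 328.436° ⇒ minimal covering band is its complement: 360° − 328.436° = 31.564°.
Band runs from +166.876° eastward to -161.560°, crossing the antimeridian.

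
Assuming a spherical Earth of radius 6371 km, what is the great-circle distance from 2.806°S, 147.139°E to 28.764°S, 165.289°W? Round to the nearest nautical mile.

3128 nmi

Δλ = -165.289 − 147.139 = -312.428°; wrapped into (−180°, 180°]: 47.572°.
Δφ = -28.764 − -2.806 = -25.958°.
a = sin²(Δφ/2) + cos φ₁ · cos φ₂ · sin²(Δλ/2) = 0.192868.
c = 2·atan2(√a, √(1−a)) = 0.90934 rad → d = 6371·c ≈ 5793.43 km ≈ 3128.20 nmi.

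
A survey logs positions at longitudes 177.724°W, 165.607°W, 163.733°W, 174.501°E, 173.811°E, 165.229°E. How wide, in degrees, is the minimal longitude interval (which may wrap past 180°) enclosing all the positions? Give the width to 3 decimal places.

31.038°

Sort the longitudes: -177.724°, -165.607°, -163.733°, +165.229°, +173.811°, +174.501°.
Eastward gaps between consecutive values (wrapping around): 12.117°, 1.874°, 328.962°, 8.582°, 0.690°, 7.775°.
Largest gap = 328.962° ⇒ minimal covering band is its complement: 360° − 328.962° = 31.038°.
Band runs from +165.229° eastward to -163.733°, crossing the antimeridian.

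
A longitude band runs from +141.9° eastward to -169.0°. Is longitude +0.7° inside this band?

No

Band width going east from +141.9° to -169.0°: ((-169.0 − 141.9) mod 360) = 49.1°.
Offset of +0.7° east of the west edge: ((0.7 − 141.9) mod 360) = 218.8°.
218.8° > 49.1° ⇒ outside.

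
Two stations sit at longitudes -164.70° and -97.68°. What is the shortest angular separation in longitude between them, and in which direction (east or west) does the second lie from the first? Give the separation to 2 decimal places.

Raw difference: -97.68 − -164.70 = 67.02°.
Normalise into (−180°, 180°]: 67.02° stays 67.02°.
Positive ⇒ the second point lies to the east; separation 67.02°.

67.02° east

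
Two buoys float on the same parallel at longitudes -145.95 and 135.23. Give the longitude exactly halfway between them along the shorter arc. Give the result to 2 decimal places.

+174.64°

Signed shortest Δλ from -145.95° to +135.23° is -78.82°.
Midpoint longitude = -145.95° + (-78.82°)/2 = -145.95° − 39.41° = -185.36°.
Normalise into (−180°, 180°]: +174.64°.
(The naïve average (-145.95 + +135.23)/2 = -5.36° is on the wrong side of the globe.)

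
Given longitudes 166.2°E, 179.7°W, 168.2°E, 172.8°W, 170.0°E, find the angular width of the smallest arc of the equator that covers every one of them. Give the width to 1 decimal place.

21.0°

Sort the longitudes: -179.7°, -172.8°, +166.2°, +168.2°, +170.0°.
Eastward gaps between consecutive values (wrapping around): 6.9°, 339.0°, 2.0°, 1.8°, 10.3°.
Largest gap = 339.0° ⇒ minimal covering band is its complement: 360° − 339.0° = 21.0°.
Band runs from +166.2° eastward to -172.8°, crossing the antimeridian.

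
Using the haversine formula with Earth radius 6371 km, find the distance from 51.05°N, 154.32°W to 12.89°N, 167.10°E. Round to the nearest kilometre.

Δλ = 167.10 − -154.32 = 321.42°; wrapped into (−180°, 180°]: -38.58°.
Δφ = 12.89 − 51.05 = -38.16°.
a = sin²(Δφ/2) + cos φ₁ · cos φ₂ · sin²(Δλ/2) = 0.173731.
c = 2·atan2(√a, √(1−a)) = 0.85987 rad → d = 6371·c ≈ 5478.22 km.

5478 km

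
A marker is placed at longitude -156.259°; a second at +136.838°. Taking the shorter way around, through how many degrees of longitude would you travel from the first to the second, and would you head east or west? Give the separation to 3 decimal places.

Raw difference: 136.838 − -156.259 = 293.097°.
Normalise into (−180°, 180°]: 293.097° − 360° = -66.903°.
Negative ⇒ the second point lies to the west; separation 66.903°.

66.903° west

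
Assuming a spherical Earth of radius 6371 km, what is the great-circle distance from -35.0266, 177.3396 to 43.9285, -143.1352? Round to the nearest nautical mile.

5208 nmi

Δλ = -143.1352 − 177.3396 = -320.4748°; wrapped into (−180°, 180°]: 39.5252°.
Δφ = 43.9285 − -35.0266 = 78.9551°.
a = sin²(Δφ/2) + cos φ₁ · cos φ₂ · sin²(Δλ/2) = 0.471638.
c = 2·atan2(√a, √(1−a)) = 1.51404 rad → d = 6371·c ≈ 9645.95 km ≈ 5208.40 nmi.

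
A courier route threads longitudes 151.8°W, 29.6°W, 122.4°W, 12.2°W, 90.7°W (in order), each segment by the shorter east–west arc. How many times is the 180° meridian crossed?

0

Leg 1: -151.8° → -29.6°, shortest Δλ = 122.2° (east) — does not cross 180°.
Leg 2: -29.6° → -122.4°, shortest Δλ = -92.8° (west) — does not cross 180°.
Leg 3: -122.4° → -12.2°, shortest Δλ = 110.2° (east) — does not cross 180°.
Leg 4: -12.2° → -90.7°, shortest Δλ = -78.5° (west) — does not cross 180°.
Total crossings: 0.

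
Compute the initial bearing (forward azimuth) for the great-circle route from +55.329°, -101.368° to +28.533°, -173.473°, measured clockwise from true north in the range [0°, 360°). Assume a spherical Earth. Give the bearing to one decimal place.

Δλ = -173.473 − -101.368 = -72.105°.
θ = atan2( sin Δλ · cos φ₂ , cos φ₁ · sin φ₂ − sin φ₁ · cos φ₂ · cos Δλ )
  = atan2(-0.83604, 0.04971) = -86.597° → normalised to [0°, 360°): 273.403°.

273.4°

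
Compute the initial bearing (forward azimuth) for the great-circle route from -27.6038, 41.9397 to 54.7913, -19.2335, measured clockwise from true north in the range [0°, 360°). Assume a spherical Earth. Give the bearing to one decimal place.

329.4°

Δλ = -19.2335 − 41.9397 = -61.1732°.
θ = atan2( sin Δλ · cos φ₂ , cos φ₁ · sin φ₂ − sin φ₁ · cos φ₂ · cos Δλ )
  = atan2(-0.50511, 0.85286) = -30.636° → normalised to [0°, 360°): 329.364°.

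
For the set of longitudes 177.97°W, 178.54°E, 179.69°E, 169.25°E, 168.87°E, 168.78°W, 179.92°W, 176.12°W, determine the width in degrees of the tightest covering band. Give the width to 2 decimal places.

22.35°

Sort the longitudes: -179.92°, -177.97°, -176.12°, -168.78°, +168.87°, +169.25°, +178.54°, +179.69°.
Eastward gaps between consecutive values (wrapping around): 1.95°, 1.85°, 7.34°, 337.65°, 0.38°, 9.29°, 1.15°, 0.39°.
Largest gap = 337.65° ⇒ minimal covering band is its complement: 360° − 337.65° = 22.35°.
Band runs from +168.87° eastward to -168.78°, crossing the antimeridian.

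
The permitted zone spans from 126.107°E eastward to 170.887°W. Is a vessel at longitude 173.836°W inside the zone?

Yes

Band width going east from +126.107° to -170.887°: ((-170.887 − 126.107) mod 360) = 63.006°.
Offset of -173.836° east of the west edge: ((-173.836 − 126.107) mod 360) = 60.057°.
60.057° ≤ 63.006° ⇒ inside.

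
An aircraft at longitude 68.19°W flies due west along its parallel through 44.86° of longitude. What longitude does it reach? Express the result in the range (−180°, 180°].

113.05°W

Start at -68.19°; shift −44.86° → -113.05°.
-113.05° already lies in (−180°, 180°].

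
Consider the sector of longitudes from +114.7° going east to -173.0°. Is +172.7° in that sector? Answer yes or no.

Band width going east from +114.7° to -173.0°: ((-173.0 − 114.7) mod 360) = 72.3°.
Offset of +172.7° east of the west edge: ((172.7 − 114.7) mod 360) = 58.0°.
58.0° ≤ 72.3° ⇒ inside.

Yes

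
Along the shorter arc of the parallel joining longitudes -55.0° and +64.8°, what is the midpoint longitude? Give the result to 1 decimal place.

Signed shortest Δλ from -55.0° to +64.8° is +119.8°.
Midpoint longitude = -55.0° + (+119.8°)/2 = -55.0° + 59.9° = +4.9°.

+4.9°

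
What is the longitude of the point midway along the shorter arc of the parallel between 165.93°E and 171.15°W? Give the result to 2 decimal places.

Signed shortest Δλ from +165.93° to -171.15° is +22.92°.
Midpoint longitude = +165.93° + (+22.92°)/2 = +165.93° + 11.46° = +177.39°.
(The naïve average (+165.93 + -171.15)/2 = -2.61° is on the wrong side of the globe.)

177.39°E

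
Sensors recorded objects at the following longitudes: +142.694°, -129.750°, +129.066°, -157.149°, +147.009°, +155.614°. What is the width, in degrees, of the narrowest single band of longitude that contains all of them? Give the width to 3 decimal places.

101.184°

Sort the longitudes: -157.149°, -129.750°, +129.066°, +142.694°, +147.009°, +155.614°.
Eastward gaps between consecutive values (wrapping around): 27.399°, 258.816°, 13.628°, 4.315°, 8.605°, 47.237°.
Largest gap = 258.816° ⇒ minimal covering band is its complement: 360° − 258.816° = 101.184°.
Band runs from +129.066° eastward to -129.750°, crossing the antimeridian.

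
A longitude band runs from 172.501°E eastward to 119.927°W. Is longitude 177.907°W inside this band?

Band width going east from +172.501° to -119.927°: ((-119.927 − 172.501) mod 360) = 67.572°.
Offset of -177.907° east of the west edge: ((-177.907 − 172.501) mod 360) = 9.592°.
9.592° ≤ 67.572° ⇒ inside.

Yes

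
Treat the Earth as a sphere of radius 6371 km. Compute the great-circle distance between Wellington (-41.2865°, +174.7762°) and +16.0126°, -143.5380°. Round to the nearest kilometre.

7679 km

Δλ = -143.5380 − 174.7762 = -318.3142°; wrapped into (−180°, 180°]: 41.6858°.
Δφ = 16.0126 − -41.2865 = 57.2991°.
a = sin²(Δφ/2) + cos φ₁ · cos φ₂ · sin²(Δλ/2) = 0.321311.
c = 2·atan2(√a, √(1−a)) = 1.20534 rad → d = 6371·c ≈ 7679.20 km.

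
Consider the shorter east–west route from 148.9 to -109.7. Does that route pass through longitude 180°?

Naïve |-109.7 − 148.9| = 258.6° > 180°, so the shorter arc goes the other way round — across 180°.
Signed shortest Δλ = ((-109.7 − 148.9 + 180) mod 360) − 180 = 101.4°.
Going east by 101.4° from +148.9° passes through 180° before reaching -109.7°.

Yes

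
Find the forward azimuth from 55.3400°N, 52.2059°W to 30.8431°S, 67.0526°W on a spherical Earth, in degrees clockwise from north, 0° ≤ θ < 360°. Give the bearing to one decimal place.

Δλ = -67.0526 − -52.2059 = -14.8467°.
θ = atan2( sin Δλ · cos φ₂ , cos φ₁ · sin φ₂ − sin φ₁ · cos φ₂ · cos Δλ )
  = atan2(-0.22000, -0.97420) = -167.275° → normalised to [0°, 360°): 192.725°.

192.7°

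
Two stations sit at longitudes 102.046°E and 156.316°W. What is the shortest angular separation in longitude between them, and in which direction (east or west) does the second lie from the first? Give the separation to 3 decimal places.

101.638° east

Raw difference: -156.316 − 102.046 = -258.362°.
Normalise into (−180°, 180°]: -258.362° + 360° = 101.638°.
Positive ⇒ the second point lies to the east; separation 101.638°.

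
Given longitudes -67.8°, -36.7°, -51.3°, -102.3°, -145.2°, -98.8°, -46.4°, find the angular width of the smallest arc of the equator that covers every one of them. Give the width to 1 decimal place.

108.5°

Sort the longitudes: -145.2°, -102.3°, -98.8°, -67.8°, -51.3°, -46.4°, -36.7°.
Eastward gaps between consecutive values (wrapping around): 42.9°, 3.5°, 31.0°, 16.5°, 4.9°, 9.7°, 251.5°.
Largest gap = 251.5° ⇒ minimal covering band is its complement: 360° − 251.5° = 108.5°.
Band runs from -145.2° eastward to -36.7°.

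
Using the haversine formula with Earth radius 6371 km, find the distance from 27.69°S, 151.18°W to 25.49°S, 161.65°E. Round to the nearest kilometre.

Δλ = 161.65 − -151.18 = 312.83°; wrapped into (−180°, 180°]: -47.17°.
Δφ = -25.49 − -27.69 = 2.20°.
a = sin²(Δφ/2) + cos φ₁ · cos φ₂ · sin²(Δλ/2) = 0.128324.
c = 2·atan2(√a, √(1−a)) = 0.73273 rad → d = 6371·c ≈ 4668.21 km.

4668 km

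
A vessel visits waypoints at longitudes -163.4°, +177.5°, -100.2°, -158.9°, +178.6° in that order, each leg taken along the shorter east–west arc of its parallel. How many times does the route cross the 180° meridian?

3

Leg 1: -163.4° → +177.5°, shortest Δλ = -19.1° (west) — crosses 180°.
Leg 2: +177.5° → -100.2°, shortest Δλ = 82.3° (east) — crosses 180°.
Leg 3: -100.2° → -158.9°, shortest Δλ = -58.7° (west) — does not cross 180°.
Leg 4: -158.9° → +178.6°, shortest Δλ = -22.5° (west) — crosses 180°.
Total crossings: 3.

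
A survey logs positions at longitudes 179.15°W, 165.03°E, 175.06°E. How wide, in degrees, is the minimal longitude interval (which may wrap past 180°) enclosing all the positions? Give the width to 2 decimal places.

15.82°

Sort the longitudes: -179.15°, +165.03°, +175.06°.
Eastward gaps between consecutive values (wrapping around): 344.18°, 10.03°, 5.79°.
Largest gap = 344.18° ⇒ minimal covering band is its complement: 360° − 344.18° = 15.82°.
Band runs from +165.03° eastward to -179.15°, crossing the antimeridian.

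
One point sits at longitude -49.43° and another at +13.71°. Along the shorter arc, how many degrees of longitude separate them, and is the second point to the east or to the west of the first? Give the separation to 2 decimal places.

Raw difference: 13.71 − -49.43 = 63.14°.
Normalise into (−180°, 180°]: 63.14° stays 63.14°.
Positive ⇒ the second point lies to the east; separation 63.14°.

63.14° east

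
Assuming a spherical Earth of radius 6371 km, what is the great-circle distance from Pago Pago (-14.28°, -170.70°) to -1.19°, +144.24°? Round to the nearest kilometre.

Δλ = 144.24 − -170.70 = 314.94°; wrapped into (−180°, 180°]: -45.06°.
Δφ = -1.19 − -14.28 = 13.09°.
a = sin²(Δφ/2) + cos φ₁ · cos φ₂ · sin²(Δλ/2) = 0.155242.
c = 2·atan2(√a, √(1−a)) = 0.80998 rad → d = 6371·c ≈ 5160.36 km.

5160 km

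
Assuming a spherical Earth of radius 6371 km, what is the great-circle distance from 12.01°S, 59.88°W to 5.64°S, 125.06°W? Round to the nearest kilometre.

7182 km

Δλ = -125.06 − -59.88 = -65.18°.
Δφ = -5.64 − -12.01 = 6.37°.
a = sin²(Δφ/2) + cos φ₁ · cos φ₂ · sin²(Δλ/2) = 0.285479.
c = 2·atan2(√a, √(1−a)) = 1.12736 rad → d = 6371·c ≈ 7182.43 km.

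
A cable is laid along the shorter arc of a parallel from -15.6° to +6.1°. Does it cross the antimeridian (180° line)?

No

Signed shortest Δλ = ((6.1 − -15.6 + 180) mod 360) − 180 = 21.7°.
Going east by 21.7° from -15.6° reaches +6.1° without touching 180°.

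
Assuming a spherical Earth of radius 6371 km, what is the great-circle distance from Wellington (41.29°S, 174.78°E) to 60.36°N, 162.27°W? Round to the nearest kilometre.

Δλ = -162.27 − 174.78 = -337.05°; wrapped into (−180°, 180°]: 22.95°.
Δφ = 60.36 − -41.29 = 101.65°.
a = sin²(Δφ/2) + cos φ₁ · cos φ₂ · sin²(Δλ/2) = 0.615673.
c = 2·atan2(√a, √(1−a)) = 1.80426 rad → d = 6371·c ≈ 11494.92 km.

11495 km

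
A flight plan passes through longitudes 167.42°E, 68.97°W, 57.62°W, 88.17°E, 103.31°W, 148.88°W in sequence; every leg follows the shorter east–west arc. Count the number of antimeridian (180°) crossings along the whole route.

Leg 1: +167.42° → -68.97°, shortest Δλ = 123.61° (east) — crosses 180°.
Leg 2: -68.97° → -57.62°, shortest Δλ = 11.35° (east) — does not cross 180°.
Leg 3: -57.62° → +88.17°, shortest Δλ = 145.79° (east) — does not cross 180°.
Leg 4: +88.17° → -103.31°, shortest Δλ = 168.52° (east) — crosses 180°.
Leg 5: -103.31° → -148.88°, shortest Δλ = -45.57° (west) — does not cross 180°.
Total crossings: 2.

2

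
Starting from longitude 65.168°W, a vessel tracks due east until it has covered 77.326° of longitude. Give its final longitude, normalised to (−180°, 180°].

12.158°E

Start at -65.168°; shift +77.326° → +12.158°.
+12.158° already lies in (−180°, 180°].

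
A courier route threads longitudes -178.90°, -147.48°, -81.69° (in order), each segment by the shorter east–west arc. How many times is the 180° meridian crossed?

0

Leg 1: -178.90° → -147.48°, shortest Δλ = 31.42° (east) — does not cross 180°.
Leg 2: -147.48° → -81.69°, shortest Δλ = 65.79° (east) — does not cross 180°.
Total crossings: 0.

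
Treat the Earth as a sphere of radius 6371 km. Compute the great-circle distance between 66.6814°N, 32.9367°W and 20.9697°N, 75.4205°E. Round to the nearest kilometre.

Δλ = 75.4205 − -32.9367 = 108.3572°.
Δφ = 20.9697 − 66.6814 = -45.7117°.
a = sin²(Δφ/2) + cos φ₁ · cos φ₂ · sin²(Δλ/2) = 0.393884.
c = 2·atan2(√a, √(1−a)) = 1.35694 rad → d = 6371·c ≈ 8645.05 km.

8645 km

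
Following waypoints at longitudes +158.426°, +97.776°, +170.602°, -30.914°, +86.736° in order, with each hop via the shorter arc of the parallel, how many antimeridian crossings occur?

1

Leg 1: +158.426° → +97.776°, shortest Δλ = -60.65° (west) — does not cross 180°.
Leg 2: +97.776° → +170.602°, shortest Δλ = 72.826° (east) — does not cross 180°.
Leg 3: +170.602° → -30.914°, shortest Δλ = 158.484° (east) — crosses 180°.
Leg 4: -30.914° → +86.736°, shortest Δλ = 117.65° (east) — does not cross 180°.
Total crossings: 1.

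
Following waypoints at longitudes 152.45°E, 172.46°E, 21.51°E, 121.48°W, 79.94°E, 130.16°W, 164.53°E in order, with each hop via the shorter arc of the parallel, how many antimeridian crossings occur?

3

Leg 1: +152.45° → +172.46°, shortest Δλ = 20.01° (east) — does not cross 180°.
Leg 2: +172.46° → +21.51°, shortest Δλ = -150.95° (west) — does not cross 180°.
Leg 3: +21.51° → -121.48°, shortest Δλ = -142.99° (west) — does not cross 180°.
Leg 4: -121.48° → +79.94°, shortest Δλ = -158.58° (west) — crosses 180°.
Leg 5: +79.94° → -130.16°, shortest Δλ = 149.9° (east) — crosses 180°.
Leg 6: -130.16° → +164.53°, shortest Δλ = -65.31° (west) — crosses 180°.
Total crossings: 3.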